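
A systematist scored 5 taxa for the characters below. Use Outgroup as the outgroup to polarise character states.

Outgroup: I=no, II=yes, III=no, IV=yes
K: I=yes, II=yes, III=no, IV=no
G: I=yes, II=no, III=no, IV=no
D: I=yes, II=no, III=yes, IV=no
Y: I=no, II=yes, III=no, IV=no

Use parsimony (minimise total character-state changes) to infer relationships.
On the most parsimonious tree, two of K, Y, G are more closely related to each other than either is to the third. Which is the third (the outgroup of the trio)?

Y

Character polarity is set by the outgroup: the derived state is whichever differs from the outgroup's state, so for II, IV the derived state is 'no', and for the remaining characters it is 'yes'.
I: derived state 'yes' in D, G, and K only — synapomorphy for {D, G, K}.
II: derived state 'no' in D and G only — synapomorphy for {D, G}.
III (derived state 'yes') is unique to D (autapomorphy; uninformative for grouping).
IV (derived state 'no') is shared by all ingroup taxa — unites the whole ingroup.
Most parsimonious ingroup topology: ((K,(G,D)),Y).
G and K share a more recent common ancestor with each other than either does with Y, so Y is the least closely related of the three.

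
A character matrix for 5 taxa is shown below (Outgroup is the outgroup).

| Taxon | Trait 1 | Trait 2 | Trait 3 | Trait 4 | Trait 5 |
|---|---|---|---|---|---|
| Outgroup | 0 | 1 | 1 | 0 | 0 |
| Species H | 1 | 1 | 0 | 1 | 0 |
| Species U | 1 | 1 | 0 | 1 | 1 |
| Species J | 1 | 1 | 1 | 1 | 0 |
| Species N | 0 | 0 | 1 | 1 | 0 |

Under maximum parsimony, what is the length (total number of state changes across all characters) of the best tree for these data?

5

Character polarity is set by the outgroup: the derived state is whichever differs from the outgroup's state, so for Trait 2, Trait 3 the derived state is '0', and for the remaining characters it is '1'.
Trait 1 (derived state '1') is shared by Species H, Species J, and Species U — a synapomorphy uniting that clade.
Trait 2: derived state '0' in Species N only — an autapomorphy, so it tells us nothing about relationships among taxa.
Trait 3: derived state '0' in Species H and Species U only — synapomorphy for {Species H, Species U}.
All ingroup taxa share the derived state '1' for Trait 4; it defines the ingroup but does not resolve relationships within it.
Trait 5 (derived state '1') is unique to Species U (autapomorphy; uninformative for grouping).
Most parsimonious ingroup topology: (((Species H,Species U),Species J),Species N).
Changes per character on this tree: Trait 1: 1; Trait 2: 1; Trait 3: 1; Trait 4: 1; Trait 5: 1.
Total = 5.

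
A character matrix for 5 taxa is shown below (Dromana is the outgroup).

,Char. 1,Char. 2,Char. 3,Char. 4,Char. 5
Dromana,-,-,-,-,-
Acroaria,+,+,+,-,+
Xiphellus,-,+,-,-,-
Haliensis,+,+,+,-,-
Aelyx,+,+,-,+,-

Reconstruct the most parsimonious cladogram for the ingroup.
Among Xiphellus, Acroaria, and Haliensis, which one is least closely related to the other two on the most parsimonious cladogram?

The outgroup has state '-' for every character, so '+' is the derived state throughout.
Char. 1 (derived state '+') is shared by Acroaria, Aelyx, and Haliensis — a synapomorphy uniting that clade.
All ingroup taxa share the derived state '+' for Char. 2; it defines the ingroup but does not resolve relationships within it.
Only Acroaria and Haliensis show the derived state '+' for Char. 3, supporting them as a clade.
Char. 4: derived state '+' in Aelyx only — an autapomorphy, so it tells us nothing about relationships among taxa.
Char. 5: derived state '+' in Acroaria only — an autapomorphy, so it tells us nothing about relationships among taxa.
Most parsimonious ingroup topology: (((Acroaria,Haliensis),Aelyx),Xiphellus).
Haliensis and Acroaria share a more recent common ancestor with each other than either does with Xiphellus, so Xiphellus is the least closely related of the three.

Xiphellus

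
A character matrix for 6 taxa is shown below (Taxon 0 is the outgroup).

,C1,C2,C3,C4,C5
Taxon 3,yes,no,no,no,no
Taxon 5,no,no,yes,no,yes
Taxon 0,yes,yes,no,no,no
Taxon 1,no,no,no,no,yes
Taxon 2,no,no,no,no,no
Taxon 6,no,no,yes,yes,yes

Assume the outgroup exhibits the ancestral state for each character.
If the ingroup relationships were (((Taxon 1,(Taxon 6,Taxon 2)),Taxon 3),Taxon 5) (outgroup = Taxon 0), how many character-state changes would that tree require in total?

Map each character onto (((Taxon 1,(Taxon 6,Taxon 2)),Taxon 3),Taxon 5) (rooted by Taxon 0) and count the minimum state changes it requires (Fitch parsimony):
C1: 2; C2: 1; C3: 2; C4: 1; C5: 3.
Total tree length = 9.

9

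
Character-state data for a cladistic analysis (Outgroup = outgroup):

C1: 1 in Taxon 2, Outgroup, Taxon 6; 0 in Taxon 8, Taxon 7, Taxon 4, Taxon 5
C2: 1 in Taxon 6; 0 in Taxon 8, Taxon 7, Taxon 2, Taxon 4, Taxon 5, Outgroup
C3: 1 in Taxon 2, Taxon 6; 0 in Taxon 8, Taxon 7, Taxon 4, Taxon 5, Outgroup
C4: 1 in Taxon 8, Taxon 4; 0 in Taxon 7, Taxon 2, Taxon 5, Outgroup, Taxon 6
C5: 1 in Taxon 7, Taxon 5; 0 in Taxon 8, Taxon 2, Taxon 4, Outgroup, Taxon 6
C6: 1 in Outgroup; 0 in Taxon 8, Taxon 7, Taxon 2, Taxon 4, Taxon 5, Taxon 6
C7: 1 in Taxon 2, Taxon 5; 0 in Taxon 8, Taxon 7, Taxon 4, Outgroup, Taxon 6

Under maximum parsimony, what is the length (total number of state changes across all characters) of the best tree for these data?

8

Character polarity is set by the outgroup: the derived state is whichever differs from the outgroup's state, so for C1, C6 the derived state is '0', and for the remaining characters it is '1'.
Only Taxon 4, Taxon 5, Taxon 7, and Taxon 8 show the derived state '0' for C1, supporting them as a clade.
C2 (derived state '1') is unique to Taxon 6 (autapomorphy; uninformative for grouping).
C3: derived state '1' in Taxon 2 and Taxon 6 only — synapomorphy for {Taxon 2, Taxon 6}.
C4 (derived state '1') is shared by Taxon 4 and Taxon 8 — a synapomorphy uniting that clade.
C5: derived state '1' in Taxon 5 and Taxon 7 only — synapomorphy for {Taxon 5, Taxon 7}.
C6 (derived state '0') is shared by all ingroup taxa — unites the whole ingroup.
C7 (state '1') occurs in Taxon 2 and Taxon 5 but conflicts with the nesting implied by the other characters — most parsimoniously interpreted as homoplasy.
Most parsimonious ingroup topology: ((Taxon 6,Taxon 2),((Taxon 8,Taxon 4),(Taxon 5,Taxon 7))).
Changes per character on this tree: C1: 1; C2: 1; C3: 1; C4: 1; C5: 1; C6: 1; C7: 2.
Total = 8.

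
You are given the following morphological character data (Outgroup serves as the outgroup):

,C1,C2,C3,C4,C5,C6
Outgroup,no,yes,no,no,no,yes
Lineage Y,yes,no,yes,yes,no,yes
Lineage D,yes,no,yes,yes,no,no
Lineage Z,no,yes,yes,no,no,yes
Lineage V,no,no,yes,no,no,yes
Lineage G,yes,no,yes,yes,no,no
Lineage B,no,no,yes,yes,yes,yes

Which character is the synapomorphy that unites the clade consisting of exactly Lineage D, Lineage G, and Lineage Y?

C1

Character polarity is set by the outgroup: the derived state is whichever differs from the outgroup's state, so for C2, C6 the derived state is 'no', and for the remaining characters it is 'yes'.
C1 (derived state 'yes') is shared by Lineage D, Lineage G, and Lineage Y — a synapomorphy uniting that clade.
C2 (derived state 'no') is shared by Lineage B, Lineage D, Lineage G, Lineage V, and Lineage Y — a synapomorphy uniting that clade.
All ingroup taxa share the derived state 'yes' for C3; it defines the ingroup but does not resolve relationships within it.
C4 (derived state 'yes') is shared by Lineage B, Lineage D, Lineage G, and Lineage Y — a synapomorphy uniting that clade.
C5 (derived state 'yes') is unique to Lineage B (autapomorphy; uninformative for grouping).
Only Lineage D and Lineage G show the derived state 'no' for C6, supporting them as a clade.
Most parsimonious ingroup topology: ((((Lineage Y,(Lineage D,Lineage G)),Lineage B),Lineage V),Lineage Z).
The clade {Lineage D, Lineage G, Lineage Y} is supported by C1: its derived state 'yes' occurs in exactly those taxa and in no other taxon (including the outgroup).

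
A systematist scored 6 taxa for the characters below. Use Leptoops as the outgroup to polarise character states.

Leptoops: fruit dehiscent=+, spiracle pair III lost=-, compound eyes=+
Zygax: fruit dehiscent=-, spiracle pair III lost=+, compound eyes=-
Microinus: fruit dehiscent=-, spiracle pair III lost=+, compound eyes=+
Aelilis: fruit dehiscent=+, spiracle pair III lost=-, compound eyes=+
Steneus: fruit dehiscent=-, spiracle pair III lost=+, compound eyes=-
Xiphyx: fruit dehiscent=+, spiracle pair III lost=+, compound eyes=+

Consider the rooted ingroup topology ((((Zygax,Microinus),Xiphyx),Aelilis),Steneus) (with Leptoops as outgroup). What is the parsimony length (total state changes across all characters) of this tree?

6

Map each character onto ((((Zygax,Microinus),Xiphyx),Aelilis),Steneus) (rooted by Leptoops) and count the minimum state changes it requires (Fitch parsimony):
fruit dehiscent: 2; spiracle pair III lost: 2; compound eyes: 2.
Total tree length = 6.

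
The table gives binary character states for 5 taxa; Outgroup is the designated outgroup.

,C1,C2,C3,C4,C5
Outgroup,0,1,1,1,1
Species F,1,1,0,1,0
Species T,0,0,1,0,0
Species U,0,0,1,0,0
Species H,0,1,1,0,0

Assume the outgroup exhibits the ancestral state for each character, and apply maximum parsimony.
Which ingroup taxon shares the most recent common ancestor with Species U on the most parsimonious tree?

Species T

Character polarity is set by the outgroup: the derived state is whichever differs from the outgroup's state, so for C2, C3, C4, C5 the derived state is '0', and for the remaining characters it is '1'.
C1 (derived state '1') is unique to Species F (autapomorphy; uninformative for grouping).
Only Species T and Species U show the derived state '0' for C2, supporting them as a clade.
C3: derived state '0' in Species F only — an autapomorphy, so it tells us nothing about relationships among taxa.
C4: derived state '0' in Species H, Species T, and Species U only — synapomorphy for {Species H, Species T, Species U}.
C5 (derived state '0') is shared by all ingroup taxa — unites the whole ingroup.
Most parsimonious ingroup topology: (((Species T,Species U),Species H),Species F).
Species U and Species T form a cherry on this tree, so they are sister taxa.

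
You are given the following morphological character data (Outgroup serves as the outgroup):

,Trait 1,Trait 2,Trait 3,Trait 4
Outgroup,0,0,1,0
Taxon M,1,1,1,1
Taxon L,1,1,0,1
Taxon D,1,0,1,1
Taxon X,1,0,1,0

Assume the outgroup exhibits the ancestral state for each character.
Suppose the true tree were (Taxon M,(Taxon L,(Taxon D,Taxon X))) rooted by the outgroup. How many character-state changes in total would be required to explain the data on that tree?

6

Map each character onto (Taxon M,(Taxon L,(Taxon D,Taxon X))) (rooted by Outgroup) and count the minimum state changes it requires (Fitch parsimony):
Trait 1: 1; Trait 2: 2; Trait 3: 1; Trait 4: 2.
Total tree length = 6.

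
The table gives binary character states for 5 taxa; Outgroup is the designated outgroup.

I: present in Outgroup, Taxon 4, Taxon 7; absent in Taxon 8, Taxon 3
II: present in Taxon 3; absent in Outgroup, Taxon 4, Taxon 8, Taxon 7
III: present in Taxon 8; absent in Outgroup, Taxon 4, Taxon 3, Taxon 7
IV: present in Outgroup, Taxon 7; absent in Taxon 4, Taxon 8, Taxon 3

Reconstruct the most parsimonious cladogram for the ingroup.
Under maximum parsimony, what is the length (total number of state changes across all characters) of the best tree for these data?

Character polarity is set by the outgroup: the derived state is whichever differs from the outgroup's state, so for I, IV the derived state is 'absent', and for the remaining characters it is 'present'.
I: derived state 'absent' in Taxon 3 and Taxon 8 only — synapomorphy for {Taxon 3, Taxon 8}.
II (derived state 'present') is unique to Taxon 3 (autapomorphy; uninformative for grouping).
III: derived state 'present' in Taxon 8 only — an autapomorphy, so it tells us nothing about relationships among taxa.
Only Taxon 3, Taxon 4, and Taxon 8 show the derived state 'absent' for IV, supporting them as a clade.
Most parsimonious ingroup topology: ((Taxon 4,(Taxon 8,Taxon 3)),Taxon 7).
Changes per character on this tree: I: 1; II: 1; III: 1; IV: 1.
Total = 4.

4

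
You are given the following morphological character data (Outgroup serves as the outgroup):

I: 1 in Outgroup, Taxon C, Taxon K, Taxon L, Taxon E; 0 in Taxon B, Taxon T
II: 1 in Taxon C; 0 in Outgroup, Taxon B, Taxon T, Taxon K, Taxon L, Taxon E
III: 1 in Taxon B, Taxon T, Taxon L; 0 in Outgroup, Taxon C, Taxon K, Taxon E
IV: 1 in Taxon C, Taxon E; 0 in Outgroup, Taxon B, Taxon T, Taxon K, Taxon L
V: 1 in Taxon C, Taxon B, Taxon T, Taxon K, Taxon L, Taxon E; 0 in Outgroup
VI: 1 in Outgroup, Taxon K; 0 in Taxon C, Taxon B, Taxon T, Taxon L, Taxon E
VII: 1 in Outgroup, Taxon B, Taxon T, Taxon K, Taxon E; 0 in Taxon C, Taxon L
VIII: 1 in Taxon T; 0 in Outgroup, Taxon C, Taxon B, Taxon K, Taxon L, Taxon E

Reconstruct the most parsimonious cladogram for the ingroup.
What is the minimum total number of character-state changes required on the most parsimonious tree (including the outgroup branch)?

9

Character polarity is set by the outgroup: the derived state is whichever differs from the outgroup's state, so for I, VI, VII the derived state is '0', and for the remaining characters it is '1'.
I (derived state '0') is shared by Taxon B and Taxon T — a synapomorphy uniting that clade.
II: derived state '1' in Taxon C only — an autapomorphy, so it tells us nothing about relationships among taxa.
III (derived state '1') is shared by Taxon B, Taxon L, and Taxon T — a synapomorphy uniting that clade.
Only Taxon C and Taxon E show the derived state '1' for IV, supporting them as a clade.
All ingroup taxa share the derived state '1' for V; it defines the ingroup but does not resolve relationships within it.
VI (derived state '0') is shared by Taxon B, Taxon C, Taxon E, Taxon L, and Taxon T — a synapomorphy uniting that clade.
VII groups Taxon C and Taxon L, which is incompatible with the clades supported by the remaining characters; treating it as convergent (homoplasy) costs fewer steps than any alternative tree.
VIII (derived state '1') is unique to Taxon T (autapomorphy; uninformative for grouping).
Most parsimonious ingroup topology: (((Taxon C,Taxon E),((Taxon B,Taxon T),Taxon L)),Taxon K).
Changes per character on this tree: I: 1; II: 1; III: 1; IV: 1; V: 1; VI: 1; VII: 2; VIII: 1.
Total = 9.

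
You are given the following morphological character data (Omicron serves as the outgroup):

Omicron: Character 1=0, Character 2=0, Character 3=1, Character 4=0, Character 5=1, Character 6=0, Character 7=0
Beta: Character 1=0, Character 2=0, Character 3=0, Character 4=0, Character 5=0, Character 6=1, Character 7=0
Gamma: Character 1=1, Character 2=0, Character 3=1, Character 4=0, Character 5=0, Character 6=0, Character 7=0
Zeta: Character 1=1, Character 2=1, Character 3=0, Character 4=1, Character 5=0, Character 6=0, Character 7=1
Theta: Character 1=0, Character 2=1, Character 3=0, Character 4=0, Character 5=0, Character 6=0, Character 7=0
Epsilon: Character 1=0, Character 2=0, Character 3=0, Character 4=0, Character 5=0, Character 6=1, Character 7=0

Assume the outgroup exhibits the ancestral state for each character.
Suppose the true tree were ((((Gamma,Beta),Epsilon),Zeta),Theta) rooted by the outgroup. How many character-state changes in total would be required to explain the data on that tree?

Map each character onto ((((Gamma,Beta),Epsilon),Zeta),Theta) (rooted by Omicron) and count the minimum state changes it requires (Fitch parsimony):
Character 1: 2; Character 2: 2; Character 3: 2; Character 4: 1; Character 5: 1; Character 6: 2; Character 7: 1.
Total tree length = 11.

11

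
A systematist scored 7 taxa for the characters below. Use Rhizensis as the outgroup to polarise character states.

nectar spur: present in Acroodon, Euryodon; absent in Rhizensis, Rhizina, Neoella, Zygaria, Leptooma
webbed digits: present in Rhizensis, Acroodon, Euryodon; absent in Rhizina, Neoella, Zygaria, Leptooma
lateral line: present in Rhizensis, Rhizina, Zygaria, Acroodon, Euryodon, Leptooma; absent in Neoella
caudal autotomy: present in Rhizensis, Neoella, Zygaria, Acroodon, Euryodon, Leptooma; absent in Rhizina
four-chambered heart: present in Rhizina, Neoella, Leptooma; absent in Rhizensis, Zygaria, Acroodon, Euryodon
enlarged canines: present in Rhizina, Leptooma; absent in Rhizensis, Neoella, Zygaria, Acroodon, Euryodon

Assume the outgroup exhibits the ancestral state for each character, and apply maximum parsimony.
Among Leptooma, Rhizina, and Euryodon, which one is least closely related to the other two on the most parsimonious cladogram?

Character polarity is set by the outgroup: the derived state is whichever differs from the outgroup's state, so for webbed digits, lateral line, caudal autotomy the derived state is 'absent', and for the remaining characters it is 'present'.
nectar spur (derived state 'present') is shared by Acroodon and Euryodon — a synapomorphy uniting that clade.
webbed digits: derived state 'absent' in Leptooma, Neoella, Rhizina, and Zygaria only — synapomorphy for {Leptooma, Neoella, Rhizina, Zygaria}.
lateral line: derived state 'absent' in Neoella only — an autapomorphy, so it tells us nothing about relationships among taxa.
caudal autotomy: derived state 'absent' in Rhizina only — an autapomorphy, so it tells us nothing about relationships among taxa.
Only Leptooma, Neoella, and Rhizina show the derived state 'present' for four-chambered heart, supporting them as a clade.
enlarged canines: derived state 'present' in Leptooma and Rhizina only — synapomorphy for {Leptooma, Rhizina}.
Most parsimonious ingroup topology: ((((Rhizina,Leptooma),Neoella),Zygaria),(Acroodon,Euryodon)).
Rhizina and Leptooma share a more recent common ancestor with each other than either does with Euryodon, so Euryodon is the least closely related of the three.

Euryodon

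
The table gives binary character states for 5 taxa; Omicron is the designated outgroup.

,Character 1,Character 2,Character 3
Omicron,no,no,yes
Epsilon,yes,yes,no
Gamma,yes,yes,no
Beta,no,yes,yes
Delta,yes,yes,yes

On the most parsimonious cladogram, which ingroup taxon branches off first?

Character polarity is set by the outgroup: the derived state is whichever differs from the outgroup's state, so for Character 3 the derived state is 'no', and for the remaining characters it is 'yes'.
Only Delta, Epsilon, and Gamma show the derived state 'yes' for Character 1, supporting them as a clade.
All ingroup taxa share the derived state 'yes' for Character 2; it defines the ingroup but does not resolve relationships within it.
Only Epsilon and Gamma show the derived state 'no' for Character 3, supporting them as a clade.
Most parsimonious ingroup topology: (((Epsilon,Gamma),Delta),Beta).
Beta is sister to the clade containing all other ingroup taxa, so it is the earliest-diverging (most basal) ingroup lineage.

Beta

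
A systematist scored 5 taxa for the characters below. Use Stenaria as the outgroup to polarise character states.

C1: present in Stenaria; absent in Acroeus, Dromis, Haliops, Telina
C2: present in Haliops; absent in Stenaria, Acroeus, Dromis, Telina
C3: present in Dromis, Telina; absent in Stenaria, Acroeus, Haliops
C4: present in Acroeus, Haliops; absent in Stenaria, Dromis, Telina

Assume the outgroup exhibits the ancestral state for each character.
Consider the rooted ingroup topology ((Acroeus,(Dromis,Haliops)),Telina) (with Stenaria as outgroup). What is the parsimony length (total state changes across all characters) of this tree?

6

Map each character onto ((Acroeus,(Dromis,Haliops)),Telina) (rooted by Stenaria) and count the minimum state changes it requires (Fitch parsimony):
C1: 1; C2: 1; C3: 2; C4: 2.
Total tree length = 6.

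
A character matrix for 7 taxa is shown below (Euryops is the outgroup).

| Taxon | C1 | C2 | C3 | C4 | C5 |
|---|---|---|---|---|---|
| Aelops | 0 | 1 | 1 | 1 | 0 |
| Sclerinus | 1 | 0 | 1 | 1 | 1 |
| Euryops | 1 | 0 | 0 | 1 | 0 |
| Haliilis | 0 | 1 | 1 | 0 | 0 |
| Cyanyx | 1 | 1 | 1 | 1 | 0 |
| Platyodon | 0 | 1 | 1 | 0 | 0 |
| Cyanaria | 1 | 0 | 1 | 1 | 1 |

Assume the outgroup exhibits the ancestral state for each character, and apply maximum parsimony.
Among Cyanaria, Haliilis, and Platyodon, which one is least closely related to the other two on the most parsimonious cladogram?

Cyanaria

Character polarity is set by the outgroup: the derived state is whichever differs from the outgroup's state, so for C1, C4 the derived state is '0', and for the remaining characters it is '1'.
C1 (derived state '0') is shared by Aelops, Haliilis, and Platyodon — a synapomorphy uniting that clade.
Only Aelops, Cyanyx, Haliilis, and Platyodon show the derived state '1' for C2, supporting them as a clade.
All ingroup taxa share the derived state '1' for C3; it defines the ingroup but does not resolve relationships within it.
C4: derived state '0' in Haliilis and Platyodon only — synapomorphy for {Haliilis, Platyodon}.
Only Cyanaria and Sclerinus show the derived state '1' for C5, supporting them as a clade.
Most parsimonious ingroup topology: ((((Haliilis,Platyodon),Aelops),Cyanyx),(Cyanaria,Sclerinus)).
Platyodon and Haliilis share a more recent common ancestor with each other than either does with Cyanaria, so Cyanaria is the least closely related of the three.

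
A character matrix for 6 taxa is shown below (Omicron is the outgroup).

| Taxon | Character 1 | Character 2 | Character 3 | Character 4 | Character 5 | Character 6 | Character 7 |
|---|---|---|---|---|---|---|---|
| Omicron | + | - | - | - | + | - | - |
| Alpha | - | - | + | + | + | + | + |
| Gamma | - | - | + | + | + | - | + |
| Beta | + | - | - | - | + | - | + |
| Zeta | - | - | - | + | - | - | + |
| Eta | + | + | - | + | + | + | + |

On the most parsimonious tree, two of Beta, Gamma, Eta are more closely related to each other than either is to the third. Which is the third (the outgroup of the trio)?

Beta

Character polarity is set by the outgroup: the derived state is whichever differs from the outgroup's state, so for Character 1, Character 5 the derived state is '-', and for the remaining characters it is '+'.
Character 1 (derived state '-') is shared by Alpha, Gamma, and Zeta — a synapomorphy uniting that clade.
Character 2: derived state '+' in Eta only — an autapomorphy, so it tells us nothing about relationships among taxa.
Character 3 (derived state '+') is shared by Alpha and Gamma — a synapomorphy uniting that clade.
Character 4 (derived state '+') is shared by Alpha, Eta, Gamma, and Zeta — a synapomorphy uniting that clade.
Character 5 (derived state '-') is unique to Zeta (autapomorphy; uninformative for grouping).
Character 6 (state '+') occurs in Alpha and Eta but conflicts with the nesting implied by the other characters — most parsimoniously interpreted as homoplasy.
Character 7 (derived state '+') is shared by all ingroup taxa — unites the whole ingroup.
Most parsimonious ingroup topology: ((((Alpha,Gamma),Zeta),Eta),Beta).
Eta and Gamma share a more recent common ancestor with each other than either does with Beta, so Beta is the least closely related of the three.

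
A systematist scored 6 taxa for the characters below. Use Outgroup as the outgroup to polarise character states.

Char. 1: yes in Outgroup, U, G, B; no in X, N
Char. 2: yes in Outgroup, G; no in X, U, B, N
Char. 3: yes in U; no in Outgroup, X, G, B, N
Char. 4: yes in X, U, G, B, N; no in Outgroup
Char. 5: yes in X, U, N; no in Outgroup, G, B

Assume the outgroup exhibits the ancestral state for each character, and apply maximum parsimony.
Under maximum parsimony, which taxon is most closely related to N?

Character polarity is set by the outgroup: the derived state is whichever differs from the outgroup's state, so for Char. 1, Char. 2 the derived state is 'no', and for the remaining characters it is 'yes'.
Only N and X show the derived state 'no' for Char. 1, supporting them as a clade.
Only B, N, U, and X show the derived state 'no' for Char. 2, supporting them as a clade.
Char. 3: derived state 'yes' in U only — an autapomorphy, so it tells us nothing about relationships among taxa.
Char. 4 (derived state 'yes') is shared by all ingroup taxa — unites the whole ingroup.
Only N, U, and X show the derived state 'yes' for Char. 5, supporting them as a clade.
Most parsimonious ingroup topology: ((((X,N),U),B),G).
N and X form a cherry on this tree, so they are sister taxa.

X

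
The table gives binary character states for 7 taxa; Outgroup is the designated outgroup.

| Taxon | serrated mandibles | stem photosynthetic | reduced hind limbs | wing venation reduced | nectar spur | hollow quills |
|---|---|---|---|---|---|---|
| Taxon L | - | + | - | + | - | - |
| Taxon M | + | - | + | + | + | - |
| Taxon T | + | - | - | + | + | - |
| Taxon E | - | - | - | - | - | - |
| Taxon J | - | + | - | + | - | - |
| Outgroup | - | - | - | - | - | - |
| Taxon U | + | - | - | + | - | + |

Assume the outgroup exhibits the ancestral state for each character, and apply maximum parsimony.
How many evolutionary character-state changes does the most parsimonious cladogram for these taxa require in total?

6

The outgroup has state '-' for every character, so '+' is the derived state throughout.
serrated mandibles (derived state '+') is shared by Taxon M, Taxon T, and Taxon U — a synapomorphy uniting that clade.
Only Taxon J and Taxon L show the derived state '+' for stem photosynthetic, supporting them as a clade.
reduced hind limbs: derived state '+' in Taxon M only — an autapomorphy, so it tells us nothing about relationships among taxa.
wing venation reduced (derived state '+') is shared by Taxon J, Taxon L, Taxon M, Taxon T, and Taxon U — a synapomorphy uniting that clade.
nectar spur: derived state '+' in Taxon M and Taxon T only — synapomorphy for {Taxon M, Taxon T}.
hollow quills: derived state '+' in Taxon U only — an autapomorphy, so it tells us nothing about relationships among taxa.
Most parsimonious ingroup topology: (((Taxon J,Taxon L),((Taxon T,Taxon M),Taxon U)),Taxon E).
Changes per character on this tree: serrated mandibles: 1; stem photosynthetic: 1; reduced hind limbs: 1; wing venation reduced: 1; nectar spur: 1; hollow quills: 1.
Total = 6.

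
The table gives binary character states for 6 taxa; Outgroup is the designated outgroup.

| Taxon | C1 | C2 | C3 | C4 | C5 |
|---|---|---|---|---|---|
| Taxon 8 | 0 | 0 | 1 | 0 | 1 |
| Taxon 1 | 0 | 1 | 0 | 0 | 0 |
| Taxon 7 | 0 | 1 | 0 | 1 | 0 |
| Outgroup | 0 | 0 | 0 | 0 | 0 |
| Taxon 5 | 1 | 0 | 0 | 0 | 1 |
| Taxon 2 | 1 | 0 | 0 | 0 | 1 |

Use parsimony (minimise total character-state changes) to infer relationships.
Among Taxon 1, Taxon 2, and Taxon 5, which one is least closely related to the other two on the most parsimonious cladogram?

Taxon 1

The outgroup has state '0' for every character, so '1' is the derived state throughout.
C1 (derived state '1') is shared by Taxon 2 and Taxon 5 — a synapomorphy uniting that clade.
C2: derived state '1' in Taxon 1 and Taxon 7 only — synapomorphy for {Taxon 1, Taxon 7}.
C3: derived state '1' in Taxon 8 only — an autapomorphy, so it tells us nothing about relationships among taxa.
C4: derived state '1' in Taxon 7 only — an autapomorphy, so it tells us nothing about relationships among taxa.
C5: derived state '1' in Taxon 2, Taxon 5, and Taxon 8 only — synapomorphy for {Taxon 2, Taxon 5, Taxon 8}.
Most parsimonious ingroup topology: (((Taxon 5,Taxon 2),Taxon 8),(Taxon 1,Taxon 7)).
Taxon 2 and Taxon 5 share a more recent common ancestor with each other than either does with Taxon 1, so Taxon 1 is the least closely related of the three.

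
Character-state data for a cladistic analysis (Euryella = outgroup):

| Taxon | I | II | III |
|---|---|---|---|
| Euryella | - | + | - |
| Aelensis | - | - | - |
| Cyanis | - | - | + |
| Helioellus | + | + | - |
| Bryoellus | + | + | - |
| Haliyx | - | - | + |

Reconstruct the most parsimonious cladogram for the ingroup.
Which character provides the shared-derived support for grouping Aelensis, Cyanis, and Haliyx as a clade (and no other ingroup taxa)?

Character polarity is set by the outgroup: the derived state is whichever differs from the outgroup's state, so for II the derived state is '-', and for the remaining characters it is '+'.
I: derived state '+' in Bryoellus and Helioellus only — synapomorphy for {Bryoellus, Helioellus}.
II (derived state '-') is shared by Aelensis, Cyanis, and Haliyx — a synapomorphy uniting that clade.
Only Cyanis and Haliyx show the derived state '+' for III, supporting them as a clade.
Most parsimonious ingroup topology: ((Aelensis,(Cyanis,Haliyx)),(Helioellus,Bryoellus)).
The clade {Aelensis, Cyanis, Haliyx} is supported by II: its derived state '-' occurs in exactly those taxa and in no other taxon (including the outgroup).

II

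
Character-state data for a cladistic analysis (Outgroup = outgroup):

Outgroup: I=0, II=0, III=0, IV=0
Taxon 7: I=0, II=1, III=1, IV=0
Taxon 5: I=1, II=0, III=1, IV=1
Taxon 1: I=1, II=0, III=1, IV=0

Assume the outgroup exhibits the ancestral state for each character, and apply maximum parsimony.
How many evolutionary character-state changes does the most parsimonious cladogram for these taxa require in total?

4

The outgroup has state '0' for every character, so '1' is the derived state throughout.
I (derived state '1') is shared by Taxon 1 and Taxon 5 — a synapomorphy uniting that clade.
II: derived state '1' in Taxon 7 only — an autapomorphy, so it tells us nothing about relationships among taxa.
III (derived state '1') is shared by all ingroup taxa — unites the whole ingroup.
IV: derived state '1' in Taxon 5 only — an autapomorphy, so it tells us nothing about relationships among taxa.
Most parsimonious ingroup topology: (Taxon 7,(Taxon 5,Taxon 1)).
Changes per character on this tree: I: 1; II: 1; III: 1; IV: 1.
Total = 4.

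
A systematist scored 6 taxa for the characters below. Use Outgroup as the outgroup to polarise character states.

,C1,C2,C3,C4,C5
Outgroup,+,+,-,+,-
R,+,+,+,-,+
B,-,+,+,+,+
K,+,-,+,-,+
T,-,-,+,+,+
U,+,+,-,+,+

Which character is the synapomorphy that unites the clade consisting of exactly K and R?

Character polarity is set by the outgroup: the derived state is whichever differs from the outgroup's state, so for C1, C2, C4 the derived state is '-', and for the remaining characters it is '+'.
C1 (derived state '-') is shared by B and T — a synapomorphy uniting that clade.
C2 groups K and T, which is incompatible with the clades supported by the remaining characters; treating it as convergent (homoplasy) costs fewer steps than any alternative tree.
C3 (derived state '+') is shared by B, K, R, and T — a synapomorphy uniting that clade.
C4: derived state '-' in K and R only — synapomorphy for {K, R}.
C5 (derived state '+') is shared by all ingroup taxa — unites the whole ingroup.
Most parsimonious ingroup topology: (((R,K),(B,T)),U).
The clade {K, R} is supported by C4: its derived state '-' occurs in exactly those taxa and in no other taxon (including the outgroup).

C4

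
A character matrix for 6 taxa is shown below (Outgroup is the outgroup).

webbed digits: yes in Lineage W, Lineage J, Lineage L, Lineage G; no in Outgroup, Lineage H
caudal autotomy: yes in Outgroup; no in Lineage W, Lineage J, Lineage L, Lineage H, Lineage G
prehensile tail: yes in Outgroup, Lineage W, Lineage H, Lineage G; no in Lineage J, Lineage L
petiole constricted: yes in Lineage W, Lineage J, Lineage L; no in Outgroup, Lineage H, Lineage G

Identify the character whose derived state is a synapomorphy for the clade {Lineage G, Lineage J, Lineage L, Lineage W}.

Character polarity is set by the outgroup: the derived state is whichever differs from the outgroup's state, so for caudal autotomy, prehensile tail the derived state is 'no', and for the remaining characters it is 'yes'.
webbed digits: derived state 'yes' in Lineage G, Lineage J, Lineage L, and Lineage W only — synapomorphy for {Lineage G, Lineage J, Lineage L, Lineage W}.
caudal autotomy (derived state 'no') is shared by all ingroup taxa — unites the whole ingroup.
prehensile tail (derived state 'no') is shared by Lineage J and Lineage L — a synapomorphy uniting that clade.
petiole constricted: derived state 'yes' in Lineage J, Lineage L, and Lineage W only — synapomorphy for {Lineage J, Lineage L, Lineage W}.
Most parsimonious ingroup topology: (((Lineage W,(Lineage J,Lineage L)),Lineage G),Lineage H).
The clade {Lineage G, Lineage J, Lineage L, Lineage W} is supported by webbed digits: its derived state 'yes' occurs in exactly those taxa and in no other taxon (including the outgroup).

webbed digits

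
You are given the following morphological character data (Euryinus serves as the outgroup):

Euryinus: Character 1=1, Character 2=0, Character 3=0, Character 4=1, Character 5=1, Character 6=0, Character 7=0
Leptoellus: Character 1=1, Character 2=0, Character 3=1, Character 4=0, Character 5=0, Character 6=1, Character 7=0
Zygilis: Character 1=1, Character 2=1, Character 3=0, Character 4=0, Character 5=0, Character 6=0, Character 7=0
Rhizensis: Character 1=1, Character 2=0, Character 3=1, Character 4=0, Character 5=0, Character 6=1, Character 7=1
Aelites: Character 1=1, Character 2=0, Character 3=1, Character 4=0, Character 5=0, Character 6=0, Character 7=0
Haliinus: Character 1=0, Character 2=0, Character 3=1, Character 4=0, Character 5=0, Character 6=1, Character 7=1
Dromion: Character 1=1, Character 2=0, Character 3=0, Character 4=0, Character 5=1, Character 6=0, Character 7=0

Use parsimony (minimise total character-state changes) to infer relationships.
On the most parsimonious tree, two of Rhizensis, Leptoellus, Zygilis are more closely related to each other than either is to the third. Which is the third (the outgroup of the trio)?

Zygilis

Character polarity is set by the outgroup: the derived state is whichever differs from the outgroup's state, so for Character 1, Character 4, Character 5 the derived state is '0', and for the remaining characters it is '1'.
Character 1 (derived state '0') is unique to Haliinus (autapomorphy; uninformative for grouping).
Character 2: derived state '1' in Zygilis only — an autapomorphy, so it tells us nothing about relationships among taxa.
Character 3: derived state '1' in Aelites, Haliinus, Leptoellus, and Rhizensis only — synapomorphy for {Aelites, Haliinus, Leptoellus, Rhizensis}.
Character 4 (derived state '0') is shared by all ingroup taxa — unites the whole ingroup.
Character 5 (derived state '0') is shared by Aelites, Haliinus, Leptoellus, Rhizensis, and Zygilis — a synapomorphy uniting that clade.
Only Haliinus, Leptoellus, and Rhizensis show the derived state '1' for Character 6, supporting them as a clade.
Only Haliinus and Rhizensis show the derived state '1' for Character 7, supporting them as a clade.
Most parsimonious ingroup topology: ((((Leptoellus,(Rhizensis,Haliinus)),Aelites),Zygilis),Dromion).
Rhizensis and Leptoellus share a more recent common ancestor with each other than either does with Zygilis, so Zygilis is the least closely related of the three.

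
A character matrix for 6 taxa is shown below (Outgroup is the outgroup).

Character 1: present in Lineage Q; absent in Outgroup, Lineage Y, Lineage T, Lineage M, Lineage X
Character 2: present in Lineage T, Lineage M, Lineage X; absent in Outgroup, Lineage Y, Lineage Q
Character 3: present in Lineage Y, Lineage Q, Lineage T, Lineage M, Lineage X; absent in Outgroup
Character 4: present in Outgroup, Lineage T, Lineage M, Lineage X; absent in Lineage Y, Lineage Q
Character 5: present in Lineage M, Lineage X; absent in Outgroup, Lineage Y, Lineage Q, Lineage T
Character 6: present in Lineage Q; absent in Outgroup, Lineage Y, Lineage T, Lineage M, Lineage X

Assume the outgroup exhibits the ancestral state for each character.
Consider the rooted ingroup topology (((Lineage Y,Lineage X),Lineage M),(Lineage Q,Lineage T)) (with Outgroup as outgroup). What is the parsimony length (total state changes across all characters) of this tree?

Map each character onto (((Lineage Y,Lineage X),Lineage M),(Lineage Q,Lineage T)) (rooted by Outgroup) and count the minimum state changes it requires (Fitch parsimony):
Character 1: 1; Character 2: 3; Character 3: 1; Character 4: 2; Character 5: 2; Character 6: 1.
Total tree length = 10.

10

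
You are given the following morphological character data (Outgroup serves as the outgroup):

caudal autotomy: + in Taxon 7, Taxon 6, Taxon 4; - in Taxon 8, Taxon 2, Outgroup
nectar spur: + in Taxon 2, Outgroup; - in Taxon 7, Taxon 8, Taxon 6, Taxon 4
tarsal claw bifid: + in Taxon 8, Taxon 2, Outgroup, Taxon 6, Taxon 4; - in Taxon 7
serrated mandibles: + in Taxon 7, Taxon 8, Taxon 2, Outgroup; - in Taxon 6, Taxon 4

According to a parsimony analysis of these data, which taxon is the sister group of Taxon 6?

Taxon 4

Character polarity is set by the outgroup: the derived state is whichever differs from the outgroup's state, so for nectar spur, tarsal claw bifid, serrated mandibles the derived state is '-', and for the remaining characters it is '+'.
caudal autotomy (derived state '+') is shared by Taxon 4, Taxon 6, and Taxon 7 — a synapomorphy uniting that clade.
nectar spur (derived state '-') is shared by Taxon 4, Taxon 6, Taxon 7, and Taxon 8 — a synapomorphy uniting that clade.
tarsal claw bifid (derived state '-') is unique to Taxon 7 (autapomorphy; uninformative for grouping).
Only Taxon 4 and Taxon 6 show the derived state '-' for serrated mandibles, supporting them as a clade.
Most parsimonious ingroup topology: ((((Taxon 6,Taxon 4),Taxon 7),Taxon 8),Taxon 2).
Taxon 6 and Taxon 4 form a cherry on this tree, so they are sister taxa.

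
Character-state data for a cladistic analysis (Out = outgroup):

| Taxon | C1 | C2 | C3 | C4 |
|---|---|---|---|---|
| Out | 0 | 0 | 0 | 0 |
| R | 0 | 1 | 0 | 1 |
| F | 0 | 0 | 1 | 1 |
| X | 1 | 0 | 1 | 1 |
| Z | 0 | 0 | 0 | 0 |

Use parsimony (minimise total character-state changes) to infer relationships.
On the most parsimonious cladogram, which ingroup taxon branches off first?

Z

The outgroup has state '0' for every character, so '1' is the derived state throughout.
C1: derived state '1' in X only — an autapomorphy, so it tells us nothing about relationships among taxa.
C2: derived state '1' in R only — an autapomorphy, so it tells us nothing about relationships among taxa.
C3 (derived state '1') is shared by F and X — a synapomorphy uniting that clade.
Only F, R, and X show the derived state '1' for C4, supporting them as a clade.
Most parsimonious ingroup topology: ((R,(F,X)),Z).
Z is sister to the clade containing all other ingroup taxa, so it is the earliest-diverging (most basal) ingroup lineage.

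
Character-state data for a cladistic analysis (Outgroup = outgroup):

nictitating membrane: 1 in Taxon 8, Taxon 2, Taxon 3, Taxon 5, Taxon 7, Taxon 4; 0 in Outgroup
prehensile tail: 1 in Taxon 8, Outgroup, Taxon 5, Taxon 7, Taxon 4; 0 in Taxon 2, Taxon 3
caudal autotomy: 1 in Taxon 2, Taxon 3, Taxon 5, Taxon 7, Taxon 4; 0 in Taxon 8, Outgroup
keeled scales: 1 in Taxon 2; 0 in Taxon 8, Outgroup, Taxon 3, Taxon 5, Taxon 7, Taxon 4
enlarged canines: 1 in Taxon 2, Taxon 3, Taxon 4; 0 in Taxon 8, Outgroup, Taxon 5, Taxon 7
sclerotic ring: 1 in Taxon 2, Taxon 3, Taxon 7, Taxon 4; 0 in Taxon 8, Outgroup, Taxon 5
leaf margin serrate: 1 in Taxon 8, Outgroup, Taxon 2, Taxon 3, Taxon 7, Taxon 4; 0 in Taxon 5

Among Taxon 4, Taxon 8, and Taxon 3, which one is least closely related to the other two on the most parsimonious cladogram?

Taxon 8

Character polarity is set by the outgroup: the derived state is whichever differs from the outgroup's state, so for prehensile tail, leaf margin serrate the derived state is '0', and for the remaining characters it is '1'.
All ingroup taxa share the derived state '1' for nictitating membrane; it defines the ingroup but does not resolve relationships within it.
Only Taxon 2 and Taxon 3 show the derived state '0' for prehensile tail, supporting them as a clade.
caudal autotomy: derived state '1' in Taxon 2, Taxon 3, Taxon 4, Taxon 5, and Taxon 7 only — synapomorphy for {Taxon 2, Taxon 3, Taxon 4, Taxon 5, Taxon 7}.
keeled scales (derived state '1') is unique to Taxon 2 (autapomorphy; uninformative for grouping).
Only Taxon 2, Taxon 3, and Taxon 4 show the derived state '1' for enlarged canines, supporting them as a clade.
sclerotic ring: derived state '1' in Taxon 2, Taxon 3, Taxon 4, and Taxon 7 only — synapomorphy for {Taxon 2, Taxon 3, Taxon 4, Taxon 7}.
leaf margin serrate: derived state '0' in Taxon 5 only — an autapomorphy, so it tells us nothing about relationships among taxa.
Most parsimonious ingroup topology: (((Taxon 7,(Taxon 4,(Taxon 3,Taxon 2))),Taxon 5),Taxon 8).
Taxon 3 and Taxon 4 share a more recent common ancestor with each other than either does with Taxon 8, so Taxon 8 is the least closely related of the three.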